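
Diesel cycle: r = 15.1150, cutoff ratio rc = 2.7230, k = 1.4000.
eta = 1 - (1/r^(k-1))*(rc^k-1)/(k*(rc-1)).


r^(k-1) = 2.9632
rc^k = 4.0651
eta = 0.5712 = 57.1193%

57.1193%


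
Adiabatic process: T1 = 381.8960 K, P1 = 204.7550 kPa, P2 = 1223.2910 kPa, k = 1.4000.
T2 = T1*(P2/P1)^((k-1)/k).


(k-1)/k = 0.2857
(P2/P1)^exp = 1.6665
T2 = 381.8960 * 1.6665 = 636.4199 K

636.4199 K


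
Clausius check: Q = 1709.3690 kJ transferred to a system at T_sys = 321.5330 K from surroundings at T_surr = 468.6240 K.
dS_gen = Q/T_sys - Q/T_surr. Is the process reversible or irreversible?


dS_sys = 1709.3690/321.5330 = 5.3163 kJ/K
dS_surr = -1709.3690/468.6240 = -3.6476 kJ/K
dS_gen = 5.3163 - 3.6476 = 1.6687 kJ/K (irreversible)

dS_gen = 1.6687 kJ/K, irreversible


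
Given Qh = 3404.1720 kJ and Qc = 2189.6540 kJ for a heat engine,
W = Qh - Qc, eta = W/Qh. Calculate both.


W = 3404.1720 - 2189.6540 = 1214.5180 kJ
eta = 1214.5180 / 3404.1720 = 0.3568 = 35.6773%

W = 1214.5180 kJ, eta = 35.6773%


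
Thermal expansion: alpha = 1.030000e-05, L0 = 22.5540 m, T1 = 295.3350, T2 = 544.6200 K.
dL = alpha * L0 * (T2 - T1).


dT = 249.2850 K
dL = 1.030000e-05 * 22.5540 * 249.2850 = 0.057910 m
L_final = 22.611910 m

dL = 0.057910 m


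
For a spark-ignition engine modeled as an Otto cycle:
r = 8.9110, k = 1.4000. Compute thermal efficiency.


r^(k-1) = 2.3987
eta = 1 - 1/2.3987 = 0.5831 = 58.3102%

58.3102%


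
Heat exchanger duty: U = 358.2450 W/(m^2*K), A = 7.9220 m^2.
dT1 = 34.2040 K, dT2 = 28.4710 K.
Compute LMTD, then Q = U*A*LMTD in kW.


LMTD = 31.2499 K
Q = 358.2450 * 7.9220 * 31.2499 = 88687.7518 W = 88.6878 kW

88.6878 kW


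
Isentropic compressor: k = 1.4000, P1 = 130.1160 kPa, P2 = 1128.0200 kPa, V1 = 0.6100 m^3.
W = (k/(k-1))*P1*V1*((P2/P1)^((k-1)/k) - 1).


(k-1)/k = 0.2857
(P2/P1)^exp = 1.8535
W = 3.5000 * 130.1160 * 0.6100 * (1.8535 - 1) = 237.1044 kJ

237.1044 kJ


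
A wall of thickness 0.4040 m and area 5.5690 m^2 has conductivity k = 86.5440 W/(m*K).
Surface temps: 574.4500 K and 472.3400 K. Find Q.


dT = 102.1100 K
Q = 86.5440 * 5.5690 * 102.1100 / 0.4040 = 121815.0907 W

121815.0907 W


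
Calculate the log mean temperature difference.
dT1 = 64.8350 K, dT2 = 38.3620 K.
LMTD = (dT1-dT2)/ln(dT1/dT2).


dT1/dT2 = 1.6901
ln(dT1/dT2) = 0.5248
LMTD = 26.4730 / 0.5248 = 50.4461 K

50.4461 K


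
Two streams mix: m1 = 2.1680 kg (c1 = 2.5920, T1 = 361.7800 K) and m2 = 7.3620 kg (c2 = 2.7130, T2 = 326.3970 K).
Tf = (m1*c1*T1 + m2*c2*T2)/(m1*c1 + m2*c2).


num = 8552.1687
den = 25.5926
Tf = 334.1662 K

334.1662 K


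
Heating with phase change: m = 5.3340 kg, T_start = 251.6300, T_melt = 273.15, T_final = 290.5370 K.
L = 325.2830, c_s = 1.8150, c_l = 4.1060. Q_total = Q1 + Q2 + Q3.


Q1 (sensible, solid) = 5.3340 * 1.8150 * 21.5200 = 208.3396 kJ
Q2 (latent) = 5.3340 * 325.2830 = 1735.0595 kJ
Q3 (sensible, liquid) = 5.3340 * 4.1060 * 17.3870 = 380.7997 kJ
Q_total = 2324.1989 kJ

2324.1989 kJ


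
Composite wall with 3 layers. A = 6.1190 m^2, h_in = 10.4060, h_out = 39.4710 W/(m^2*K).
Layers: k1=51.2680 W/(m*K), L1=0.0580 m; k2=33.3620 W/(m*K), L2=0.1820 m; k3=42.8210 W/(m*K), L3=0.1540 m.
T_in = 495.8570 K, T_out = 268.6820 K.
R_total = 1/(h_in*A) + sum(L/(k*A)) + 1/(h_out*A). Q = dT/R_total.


R_conv_in = 1/(10.4060*6.1190) = 0.0157
R_1 = 0.0580/(51.2680*6.1190) = 0.0002
R_2 = 0.1820/(33.3620*6.1190) = 0.0009
R_3 = 0.1540/(42.8210*6.1190) = 0.0006
R_conv_out = 1/(39.4710*6.1190) = 0.0041
R_total = 0.0215 K/W
Q = 227.1750 / 0.0215 = 10561.6272 W

R_total = 0.0215 K/W, Q = 10561.6272 W


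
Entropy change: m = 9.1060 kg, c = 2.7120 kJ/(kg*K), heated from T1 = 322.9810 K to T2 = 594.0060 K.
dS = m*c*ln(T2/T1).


T2/T1 = 1.8391
ln(T2/T1) = 0.6093
dS = 9.1060 * 2.7120 * 0.6093 = 15.0469 kJ/K

15.0469 kJ/K


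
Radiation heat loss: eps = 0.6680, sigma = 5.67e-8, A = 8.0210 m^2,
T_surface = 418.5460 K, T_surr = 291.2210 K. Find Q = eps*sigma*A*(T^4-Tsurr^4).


T^4 = 3.0688e+10
Tsurr^4 = 7.1927e+09
Q = 0.6680 * 5.67e-8 * 8.0210 * 2.3496e+10 = 7137.9727 W

7137.9727 W


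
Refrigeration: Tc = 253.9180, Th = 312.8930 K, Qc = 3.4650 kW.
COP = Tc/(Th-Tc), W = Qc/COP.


COP = 253.9180 / 58.9750 = 4.3055
W = 3.4650 / 4.3055 = 0.8048 kW

COP = 4.3055, W = 0.8048 kW


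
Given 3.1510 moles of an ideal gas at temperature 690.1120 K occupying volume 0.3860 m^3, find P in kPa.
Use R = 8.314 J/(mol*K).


P = nRT/V = 3.1510 * 8.314 * 690.1120 / 0.3860
= 18079.1498 / 0.3860 = 46837.1756 Pa = 46.8372 kPa

46.8372 kPa


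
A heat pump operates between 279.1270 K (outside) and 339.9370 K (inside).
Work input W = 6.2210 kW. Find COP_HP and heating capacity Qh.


COP = 339.9370 / 60.8100 = 5.5901
Qh = 5.5901 * 6.2210 = 34.7763 kW

COP = 5.5901, Qh = 34.7763 kW


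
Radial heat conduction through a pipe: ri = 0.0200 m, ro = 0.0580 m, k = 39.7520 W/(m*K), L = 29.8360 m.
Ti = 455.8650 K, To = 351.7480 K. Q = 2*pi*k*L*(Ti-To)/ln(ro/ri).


dT = 104.1170 K
ln(ro/ri) = 1.0647
Q = 2*pi*39.7520*29.8360*104.1170 / 1.0647 = 728734.7220 W

728734.7220 W


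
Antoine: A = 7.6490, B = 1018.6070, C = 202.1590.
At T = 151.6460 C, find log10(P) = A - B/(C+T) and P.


C+T = 353.8050
B/(C+T) = 2.8790
log10(P) = 7.6490 - 2.8790 = 4.7700
P = 10^4.7700 = 58883.4439 mmHg

58883.4439 mmHg


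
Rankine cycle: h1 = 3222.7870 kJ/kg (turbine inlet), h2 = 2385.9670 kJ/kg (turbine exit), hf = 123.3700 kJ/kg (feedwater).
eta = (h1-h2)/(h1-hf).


W = 836.8200 kJ/kg
Q_in = 3099.4170 kJ/kg
eta = 0.2700 = 26.9993%

eta = 26.9993%


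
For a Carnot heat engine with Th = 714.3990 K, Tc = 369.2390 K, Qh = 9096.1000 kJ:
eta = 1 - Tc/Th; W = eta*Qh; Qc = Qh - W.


eta = 1 - 369.2390/714.3990 = 0.4831
W = 0.4831 * 9096.1000 = 4394.7568 kJ
Qc = 9096.1000 - 4394.7568 = 4701.3432 kJ

eta = 48.3147%, W = 4394.7568 kJ, Qc = 4701.3432 kJ


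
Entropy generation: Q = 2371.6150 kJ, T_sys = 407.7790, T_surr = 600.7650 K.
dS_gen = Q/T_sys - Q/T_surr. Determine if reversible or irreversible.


dS_sys = 2371.6150/407.7790 = 5.8159 kJ/K
dS_surr = -2371.6150/600.7650 = -3.9477 kJ/K
dS_gen = 5.8159 - 3.9477 = 1.8683 kJ/K (irreversible)

dS_gen = 1.8683 kJ/K, irreversible


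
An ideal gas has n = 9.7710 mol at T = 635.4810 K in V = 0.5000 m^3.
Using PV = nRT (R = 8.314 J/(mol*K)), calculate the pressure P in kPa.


P = nRT/V = 9.7710 * 8.314 * 635.4810 / 0.5000
= 51623.9943 / 0.5000 = 103247.9885 Pa = 103.2480 kPa

103.2480 kPa


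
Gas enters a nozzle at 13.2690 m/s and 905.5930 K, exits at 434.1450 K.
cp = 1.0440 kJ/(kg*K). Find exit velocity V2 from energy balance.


dT = 471.4480 K
2*cp*1000*dT = 984383.4240
V1^2 = 176.0664
V2 = sqrt(984559.4904) = 992.2497 m/s

992.2497 m/s


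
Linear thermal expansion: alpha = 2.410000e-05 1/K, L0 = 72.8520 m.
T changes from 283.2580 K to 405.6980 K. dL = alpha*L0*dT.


dT = 122.4400 K
dL = 2.410000e-05 * 72.8520 * 122.4400 = 0.214972 m
L_final = 73.066972 m

dL = 0.214972 m


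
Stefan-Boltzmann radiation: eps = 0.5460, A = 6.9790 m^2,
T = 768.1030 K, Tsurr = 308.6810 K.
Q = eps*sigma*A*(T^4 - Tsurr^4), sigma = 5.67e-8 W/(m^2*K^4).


T^4 = 3.4808e+11
Tsurr^4 = 9.0790e+09
Q = 0.5460 * 5.67e-8 * 6.9790 * 3.3900e+11 = 73243.4140 W

73243.4140 W


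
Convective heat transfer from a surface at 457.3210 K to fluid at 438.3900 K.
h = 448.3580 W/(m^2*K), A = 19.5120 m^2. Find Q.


dT = 18.9310 K
Q = 448.3580 * 19.5120 * 18.9310 = 165615.2277 W

165615.2277 W


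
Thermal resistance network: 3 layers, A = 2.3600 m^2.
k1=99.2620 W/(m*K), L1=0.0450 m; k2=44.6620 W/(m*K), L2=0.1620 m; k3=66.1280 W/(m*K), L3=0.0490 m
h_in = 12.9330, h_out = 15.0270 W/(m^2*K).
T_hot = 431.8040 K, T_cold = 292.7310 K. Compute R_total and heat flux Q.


R_conv_in = 1/(12.9330*2.3600) = 0.0328
R_1 = 0.0450/(99.2620*2.3600) = 0.0002
R_2 = 0.1620/(44.6620*2.3600) = 0.0015
R_3 = 0.0490/(66.1280*2.3600) = 0.0003
R_conv_out = 1/(15.0270*2.3600) = 0.0282
R_total = 0.0630 K/W
Q = 139.0730 / 0.0630 = 2207.3589 W

R_total = 0.0630 K/W, Q = 2207.3589 W


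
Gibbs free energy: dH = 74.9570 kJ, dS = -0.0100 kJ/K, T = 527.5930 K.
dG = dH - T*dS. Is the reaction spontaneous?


T*dS = 527.5930 * -0.0100 = -5.2759 kJ
dG = 74.9570 + 5.2759 = 80.2329 kJ (non-spontaneous)

dG = 80.2329 kJ, non-spontaneous


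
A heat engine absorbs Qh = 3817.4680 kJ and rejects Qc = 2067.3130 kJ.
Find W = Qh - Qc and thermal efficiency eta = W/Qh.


W = 3817.4680 - 2067.3130 = 1750.1550 kJ
eta = 1750.1550 / 3817.4680 = 0.4585 = 45.8460%

W = 1750.1550 kJ, eta = 45.8460%


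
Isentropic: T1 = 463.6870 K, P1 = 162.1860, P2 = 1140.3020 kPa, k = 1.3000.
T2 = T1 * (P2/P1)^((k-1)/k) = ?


(k-1)/k = 0.2308
(P2/P1)^exp = 1.5684
T2 = 463.6870 * 1.5684 = 727.2571 K

727.2571 K


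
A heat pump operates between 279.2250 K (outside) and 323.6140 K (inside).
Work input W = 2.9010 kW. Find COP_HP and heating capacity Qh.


COP = 323.6140 / 44.3890 = 7.2904
Qh = 7.2904 * 2.9010 = 21.1495 kW

COP = 7.2904, Qh = 21.1495 kW


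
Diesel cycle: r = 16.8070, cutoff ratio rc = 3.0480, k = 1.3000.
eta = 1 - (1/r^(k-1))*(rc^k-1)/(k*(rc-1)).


r^(k-1) = 2.3316
rc^k = 4.2581
eta = 0.4751 = 47.5134%

47.5134%


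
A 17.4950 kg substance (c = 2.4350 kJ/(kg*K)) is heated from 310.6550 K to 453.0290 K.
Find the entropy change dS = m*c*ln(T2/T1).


T2/T1 = 1.4583
ln(T2/T1) = 0.3773
dS = 17.4950 * 2.4350 * 0.3773 = 16.0720 kJ/K

16.0720 kJ/K


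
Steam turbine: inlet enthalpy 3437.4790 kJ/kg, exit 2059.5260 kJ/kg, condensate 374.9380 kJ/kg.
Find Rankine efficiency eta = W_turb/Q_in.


W = 1377.9530 kJ/kg
Q_in = 3062.5410 kJ/kg
eta = 0.4499 = 44.9938%

eta = 44.9938%


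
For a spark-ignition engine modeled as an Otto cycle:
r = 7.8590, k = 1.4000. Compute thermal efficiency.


r^(k-1) = 2.2811
eta = 1 - 1/2.2811 = 0.5616 = 56.1618%

56.1618%


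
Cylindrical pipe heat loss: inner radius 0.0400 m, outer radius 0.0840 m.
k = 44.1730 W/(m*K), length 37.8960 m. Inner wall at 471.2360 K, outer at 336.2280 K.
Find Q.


dT = 135.0080 K
ln(ro/ri) = 0.7419
Q = 2*pi*44.1730*37.8960*135.0080 / 0.7419 = 1913913.9487 W

1913913.9487 W


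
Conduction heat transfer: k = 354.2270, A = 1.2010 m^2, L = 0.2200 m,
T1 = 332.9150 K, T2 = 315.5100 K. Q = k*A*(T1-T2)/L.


dT = 17.4050 K
Q = 354.2270 * 1.2010 * 17.4050 / 0.2200 = 33657.0475 W

33657.0475 W


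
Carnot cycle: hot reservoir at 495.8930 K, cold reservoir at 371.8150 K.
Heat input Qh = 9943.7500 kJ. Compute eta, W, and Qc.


eta = 1 - 371.8150/495.8930 = 0.2502
W = 0.2502 * 9943.7500 = 2488.0380 kJ
Qc = 9943.7500 - 2488.0380 = 7455.7120 kJ

eta = 25.0211%, W = 2488.0380 kJ, Qc = 7455.7120 kJ


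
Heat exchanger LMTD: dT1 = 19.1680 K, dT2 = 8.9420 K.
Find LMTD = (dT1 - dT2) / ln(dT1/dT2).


dT1/dT2 = 2.1436
ln(dT1/dT2) = 0.7625
LMTD = 10.2260 / 0.7625 = 13.4114 K

13.4114 K


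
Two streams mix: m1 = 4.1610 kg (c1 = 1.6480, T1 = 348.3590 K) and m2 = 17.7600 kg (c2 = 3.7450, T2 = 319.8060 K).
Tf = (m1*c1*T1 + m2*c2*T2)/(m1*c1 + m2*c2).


num = 23659.4928
den = 73.3685
Tf = 322.4747 K

322.4747 K


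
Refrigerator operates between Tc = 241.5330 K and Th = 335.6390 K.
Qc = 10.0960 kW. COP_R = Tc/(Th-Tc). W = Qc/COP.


COP = 241.5330 / 94.1060 = 2.5666
W = 10.0960 / 2.5666 = 3.9336 kW

COP = 2.5666, W = 3.9336 kW


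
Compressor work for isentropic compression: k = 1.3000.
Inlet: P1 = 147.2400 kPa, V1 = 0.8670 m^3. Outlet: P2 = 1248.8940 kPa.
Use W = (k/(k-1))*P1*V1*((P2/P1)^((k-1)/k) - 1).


(k-1)/k = 0.2308
(P2/P1)^exp = 1.6378
W = 4.3333 * 147.2400 * 0.8670 * (1.6378 - 1) = 352.8360 kJ

352.8360 kJ


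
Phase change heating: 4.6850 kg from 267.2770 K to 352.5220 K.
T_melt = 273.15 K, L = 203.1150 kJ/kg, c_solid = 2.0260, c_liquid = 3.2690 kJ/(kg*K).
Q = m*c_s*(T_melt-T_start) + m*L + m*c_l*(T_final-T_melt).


Q1 (sensible, solid) = 4.6850 * 2.0260 * 5.8730 = 55.7454 kJ
Q2 (latent) = 4.6850 * 203.1150 = 951.5938 kJ
Q3 (sensible, liquid) = 4.6850 * 3.2690 * 79.3720 = 1215.6032 kJ
Q_total = 2222.9424 kJ

2222.9424 kJ


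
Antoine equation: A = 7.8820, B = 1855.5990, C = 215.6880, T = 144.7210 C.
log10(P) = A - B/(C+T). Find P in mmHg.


C+T = 360.4090
B/(C+T) = 5.1486
log10(P) = 7.8820 - 5.1486 = 2.7334
P = 10^2.7334 = 541.2622 mmHg

541.2622 mmHg


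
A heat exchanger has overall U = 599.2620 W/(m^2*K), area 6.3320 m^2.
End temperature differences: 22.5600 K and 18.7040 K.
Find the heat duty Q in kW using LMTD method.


LMTD = 20.5718 K
Q = 599.2620 * 6.3320 * 20.5718 = 78060.2661 W = 78.0603 kW

78.0603 kW


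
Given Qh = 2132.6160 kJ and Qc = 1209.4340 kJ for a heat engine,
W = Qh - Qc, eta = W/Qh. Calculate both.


W = 2132.6160 - 1209.4340 = 923.1820 kJ
eta = 923.1820 / 2132.6160 = 0.4329 = 43.2887%

W = 923.1820 kJ, eta = 43.2887%


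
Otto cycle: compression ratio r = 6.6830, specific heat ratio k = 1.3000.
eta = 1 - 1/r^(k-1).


r^(k-1) = 1.7680
eta = 1 - 1/1.7680 = 0.4344 = 43.4401%

43.4401%


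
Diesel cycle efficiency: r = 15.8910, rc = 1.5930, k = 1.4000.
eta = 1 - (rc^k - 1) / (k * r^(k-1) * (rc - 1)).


r^(k-1) = 3.0232
rc^k = 1.9191
eta = 0.6338 = 63.3791%

63.3791%


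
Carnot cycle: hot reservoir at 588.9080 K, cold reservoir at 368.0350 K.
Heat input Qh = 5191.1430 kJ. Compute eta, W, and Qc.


eta = 1 - 368.0350/588.9080 = 0.3751
W = 0.3751 * 5191.1430 = 1946.9651 kJ
Qc = 5191.1430 - 1946.9651 = 3244.1779 kJ

eta = 37.5055%, W = 1946.9651 kJ, Qc = 3244.1779 kJ


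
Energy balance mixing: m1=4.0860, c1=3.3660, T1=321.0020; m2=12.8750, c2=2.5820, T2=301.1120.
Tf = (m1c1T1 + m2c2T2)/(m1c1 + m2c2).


num = 14424.8348
den = 46.9967
Tf = 306.9328 K

306.9328 K


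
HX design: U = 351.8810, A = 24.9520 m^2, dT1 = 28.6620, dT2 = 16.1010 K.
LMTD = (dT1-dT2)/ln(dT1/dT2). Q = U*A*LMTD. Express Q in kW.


LMTD = 21.7812 K
Q = 351.8810 * 24.9520 * 21.7812 = 191241.5942 W = 191.2416 kW

191.2416 kW


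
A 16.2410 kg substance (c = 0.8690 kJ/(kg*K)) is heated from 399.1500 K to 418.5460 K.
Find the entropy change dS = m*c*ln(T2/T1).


T2/T1 = 1.0486
ln(T2/T1) = 0.0474
dS = 16.2410 * 0.8690 * 0.0474 = 0.6697 kJ/K

0.6697 kJ/K


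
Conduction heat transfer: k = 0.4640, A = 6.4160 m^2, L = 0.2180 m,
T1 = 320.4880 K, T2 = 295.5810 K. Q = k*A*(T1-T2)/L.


dT = 24.9070 K
Q = 0.4640 * 6.4160 * 24.9070 / 0.2180 = 340.1318 W

340.1318 W


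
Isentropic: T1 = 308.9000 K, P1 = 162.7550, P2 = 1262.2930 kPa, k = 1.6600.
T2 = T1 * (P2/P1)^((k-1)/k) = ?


(k-1)/k = 0.3976
(P2/P1)^exp = 2.2579
T2 = 308.9000 * 2.2579 = 697.4684 K

697.4684 K


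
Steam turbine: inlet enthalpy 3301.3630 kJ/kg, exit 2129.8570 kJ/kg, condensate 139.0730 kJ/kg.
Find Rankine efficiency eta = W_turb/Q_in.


W = 1171.5060 kJ/kg
Q_in = 3162.2900 kJ/kg
eta = 0.3705 = 37.0461%

eta = 37.0461%


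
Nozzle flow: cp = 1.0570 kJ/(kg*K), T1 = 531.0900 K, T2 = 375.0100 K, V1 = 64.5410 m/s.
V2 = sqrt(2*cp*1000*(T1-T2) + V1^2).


dT = 156.0800 K
2*cp*1000*dT = 329953.1200
V1^2 = 4165.5407
V2 = sqrt(334118.6607) = 578.0300 m/s

578.0300 m/s


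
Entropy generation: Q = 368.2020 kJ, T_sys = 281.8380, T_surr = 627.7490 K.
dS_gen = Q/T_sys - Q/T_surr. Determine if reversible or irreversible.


dS_sys = 368.2020/281.8380 = 1.3064 kJ/K
dS_surr = -368.2020/627.7490 = -0.5865 kJ/K
dS_gen = 1.3064 - 0.5865 = 0.7199 kJ/K (irreversible)

dS_gen = 0.7199 kJ/K, irreversible


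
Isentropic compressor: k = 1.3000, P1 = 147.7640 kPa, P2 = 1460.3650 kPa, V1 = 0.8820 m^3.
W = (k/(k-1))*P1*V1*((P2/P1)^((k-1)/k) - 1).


(k-1)/k = 0.2308
(P2/P1)^exp = 1.6966
W = 4.3333 * 147.7640 * 0.8820 * (1.6966 - 1) = 393.4323 kJ

393.4323 kJ


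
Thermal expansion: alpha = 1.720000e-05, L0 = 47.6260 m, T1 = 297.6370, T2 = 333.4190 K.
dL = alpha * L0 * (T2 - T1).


dT = 35.7820 K
dL = 1.720000e-05 * 47.6260 * 35.7820 = 0.029311 m
L_final = 47.655311 m

dL = 0.029311 m


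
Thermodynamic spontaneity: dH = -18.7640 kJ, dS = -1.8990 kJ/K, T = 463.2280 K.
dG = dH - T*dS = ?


T*dS = 463.2280 * -1.8990 = -879.6700 kJ
dG = -18.7640 + 879.6700 = 860.9060 kJ (non-spontaneous)

dG = 860.9060 kJ, non-spontaneous


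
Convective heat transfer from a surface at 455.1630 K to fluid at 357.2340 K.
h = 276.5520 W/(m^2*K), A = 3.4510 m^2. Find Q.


dT = 97.9290 K
Q = 276.5520 * 3.4510 * 97.9290 = 93461.5722 W

93461.5722 W


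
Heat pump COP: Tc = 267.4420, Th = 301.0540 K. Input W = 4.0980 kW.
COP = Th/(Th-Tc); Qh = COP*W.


COP = 301.0540 / 33.6120 = 8.9567
Qh = 8.9567 * 4.0980 = 36.7047 kW

COP = 8.9567, Qh = 36.7047 kW


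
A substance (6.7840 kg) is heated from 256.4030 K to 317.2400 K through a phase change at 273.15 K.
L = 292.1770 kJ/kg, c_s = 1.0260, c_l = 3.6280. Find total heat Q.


Q1 (sensible, solid) = 6.7840 * 1.0260 * 16.7470 = 116.5656 kJ
Q2 (latent) = 6.7840 * 292.1770 = 1982.1288 kJ
Q3 (sensible, liquid) = 6.7840 * 3.6280 * 44.0900 = 1085.1586 kJ
Q_total = 3183.8529 kJ

3183.8529 kJ


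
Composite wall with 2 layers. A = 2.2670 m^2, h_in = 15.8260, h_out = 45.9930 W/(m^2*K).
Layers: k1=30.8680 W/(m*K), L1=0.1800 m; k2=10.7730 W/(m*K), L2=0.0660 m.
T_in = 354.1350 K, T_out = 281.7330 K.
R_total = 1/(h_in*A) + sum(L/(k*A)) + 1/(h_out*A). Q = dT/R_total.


R_conv_in = 1/(15.8260*2.2670) = 0.0279
R_1 = 0.1800/(30.8680*2.2670) = 0.0026
R_2 = 0.0660/(10.7730*2.2670) = 0.0027
R_conv_out = 1/(45.9930*2.2670) = 0.0096
R_total = 0.0427 K/W
Q = 72.4020 / 0.0427 = 1694.0850 W

R_total = 0.0427 K/W, Q = 1694.0850 W


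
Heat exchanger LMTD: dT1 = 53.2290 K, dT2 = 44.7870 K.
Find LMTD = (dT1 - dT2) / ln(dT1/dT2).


dT1/dT2 = 1.1885
ln(dT1/dT2) = 0.1727
LMTD = 8.4420 / 0.1727 = 48.8866 K

48.8866 K


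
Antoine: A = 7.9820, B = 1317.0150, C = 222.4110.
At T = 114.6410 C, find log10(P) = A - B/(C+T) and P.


C+T = 337.0520
B/(C+T) = 3.9075
log10(P) = 7.9820 - 3.9075 = 4.0745
P = 10^4.0745 = 11872.6195 mmHg

11872.6195 mmHg


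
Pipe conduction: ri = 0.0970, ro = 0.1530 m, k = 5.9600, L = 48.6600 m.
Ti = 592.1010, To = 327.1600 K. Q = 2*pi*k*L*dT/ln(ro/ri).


dT = 264.9410 K
ln(ro/ri) = 0.4557
Q = 2*pi*5.9600*48.6600*264.9410 / 0.4557 = 1059357.8735 W

1059357.8735 W


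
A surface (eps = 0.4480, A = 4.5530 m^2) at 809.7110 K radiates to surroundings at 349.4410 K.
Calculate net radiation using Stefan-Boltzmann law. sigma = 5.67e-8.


T^4 = 4.2985e+11
Tsurr^4 = 1.4911e+10
Q = 0.4480 * 5.67e-8 * 4.5530 * 4.1494e+11 = 47989.5556 W

47989.5556 W


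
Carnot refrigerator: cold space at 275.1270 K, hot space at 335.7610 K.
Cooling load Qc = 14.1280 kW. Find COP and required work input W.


COP = 275.1270 / 60.6340 = 4.5375
W = 14.1280 / 4.5375 = 3.1136 kW

COP = 4.5375, W = 3.1136 kW


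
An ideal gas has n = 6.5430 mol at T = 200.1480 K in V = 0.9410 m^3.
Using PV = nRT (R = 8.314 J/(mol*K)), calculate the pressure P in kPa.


P = nRT/V = 6.5430 * 8.314 * 200.1480 / 0.9410
= 10887.7514 / 0.9410 = 11570.4053 Pa = 11.5704 kPa

11.5704 kPa


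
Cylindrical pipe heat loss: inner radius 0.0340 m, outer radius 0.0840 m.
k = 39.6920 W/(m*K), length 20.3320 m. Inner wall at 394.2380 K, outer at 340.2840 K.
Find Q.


dT = 53.9540 K
ln(ro/ri) = 0.9045
Q = 2*pi*39.6920*20.3320*53.9540 / 0.9045 = 302481.6434 W

302481.6434 W


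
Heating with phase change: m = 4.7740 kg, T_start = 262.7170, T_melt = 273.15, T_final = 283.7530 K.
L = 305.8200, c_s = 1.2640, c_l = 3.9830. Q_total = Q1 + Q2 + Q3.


Q1 (sensible, solid) = 4.7740 * 1.2640 * 10.4330 = 62.9562 kJ
Q2 (latent) = 4.7740 * 305.8200 = 1459.9847 kJ
Q3 (sensible, liquid) = 4.7740 * 3.9830 * 10.6030 = 201.6144 kJ
Q_total = 1724.5553 kJ

1724.5553 kJ


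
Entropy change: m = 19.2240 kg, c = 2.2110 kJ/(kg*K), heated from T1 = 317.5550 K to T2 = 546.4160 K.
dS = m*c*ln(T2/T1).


T2/T1 = 1.7207
ln(T2/T1) = 0.5427
dS = 19.2240 * 2.2110 * 0.5427 = 23.0683 kJ/K

23.0683 kJ/K


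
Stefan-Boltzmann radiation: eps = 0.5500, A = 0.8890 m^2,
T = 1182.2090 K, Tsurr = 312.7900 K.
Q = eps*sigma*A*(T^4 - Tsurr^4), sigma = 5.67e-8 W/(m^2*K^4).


T^4 = 1.9533e+12
Tsurr^4 = 9.5722e+09
Q = 0.5500 * 5.67e-8 * 0.8890 * 1.9438e+12 = 53887.8792 W

53887.8792 W


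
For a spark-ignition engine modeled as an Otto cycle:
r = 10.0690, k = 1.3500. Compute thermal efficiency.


r^(k-1) = 2.2441
eta = 1 - 1/2.2441 = 0.5544 = 55.4390%

55.4390%


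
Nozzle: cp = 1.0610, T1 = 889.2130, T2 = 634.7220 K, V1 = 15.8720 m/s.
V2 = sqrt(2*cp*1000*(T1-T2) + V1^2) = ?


dT = 254.4910 K
2*cp*1000*dT = 540029.9020
V1^2 = 251.9204
V2 = sqrt(540281.8224) = 735.0387 m/s

735.0387 m/s


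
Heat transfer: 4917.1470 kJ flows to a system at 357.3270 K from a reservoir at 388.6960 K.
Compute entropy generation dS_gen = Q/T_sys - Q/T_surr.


dS_sys = 4917.1470/357.3270 = 13.7609 kJ/K
dS_surr = -4917.1470/388.6960 = -12.6504 kJ/K
dS_gen = 13.7609 - 12.6504 = 1.1105 kJ/K (irreversible)

dS_gen = 1.1105 kJ/K, irreversible


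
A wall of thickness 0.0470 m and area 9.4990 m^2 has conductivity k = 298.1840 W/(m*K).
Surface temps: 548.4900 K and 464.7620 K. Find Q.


dT = 83.7280 K
Q = 298.1840 * 9.4990 * 83.7280 / 0.0470 = 5045858.6850 W

5045858.6850 W


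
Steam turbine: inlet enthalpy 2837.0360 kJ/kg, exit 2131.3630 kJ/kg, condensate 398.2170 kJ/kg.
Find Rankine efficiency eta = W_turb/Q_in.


W = 705.6730 kJ/kg
Q_in = 2438.8190 kJ/kg
eta = 0.2894 = 28.9350%

eta = 28.9350%


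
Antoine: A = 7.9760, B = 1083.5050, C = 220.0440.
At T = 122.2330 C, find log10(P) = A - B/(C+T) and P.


C+T = 342.2770
B/(C+T) = 3.1656
log10(P) = 7.9760 - 3.1656 = 4.8104
P = 10^4.8104 = 64627.9915 mmHg

64627.9915 mmHg


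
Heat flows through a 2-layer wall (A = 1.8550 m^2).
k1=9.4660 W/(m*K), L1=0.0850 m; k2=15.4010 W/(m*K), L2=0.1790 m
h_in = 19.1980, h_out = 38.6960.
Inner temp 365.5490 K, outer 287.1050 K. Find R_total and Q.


R_conv_in = 1/(19.1980*1.8550) = 0.0281
R_1 = 0.0850/(9.4660*1.8550) = 0.0048
R_2 = 0.1790/(15.4010*1.8550) = 0.0063
R_conv_out = 1/(38.6960*1.8550) = 0.0139
R_total = 0.0531 K/W
Q = 78.4440 / 0.0531 = 1476.7956 W

R_total = 0.0531 K/W, Q = 1476.7956 W


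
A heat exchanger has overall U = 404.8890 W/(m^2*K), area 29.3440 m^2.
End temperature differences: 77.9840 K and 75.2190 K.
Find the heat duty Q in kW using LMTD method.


LMTD = 76.5932 K
Q = 404.8890 * 29.3440 * 76.5932 = 910008.4088 W = 910.0084 kW

910.0084 kW


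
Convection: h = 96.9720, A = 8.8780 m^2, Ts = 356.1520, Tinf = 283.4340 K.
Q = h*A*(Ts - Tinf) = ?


dT = 72.7180 K
Q = 96.9720 * 8.8780 * 72.7180 = 62604.1927 W

62604.1927 W


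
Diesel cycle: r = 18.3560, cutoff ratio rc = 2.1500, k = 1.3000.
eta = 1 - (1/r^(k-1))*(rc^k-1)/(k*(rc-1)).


r^(k-1) = 2.3941
rc^k = 2.7050
eta = 0.5236 = 52.3619%

52.3619%


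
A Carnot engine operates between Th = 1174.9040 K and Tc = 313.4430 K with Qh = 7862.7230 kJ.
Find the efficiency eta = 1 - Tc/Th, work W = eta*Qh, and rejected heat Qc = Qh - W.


eta = 1 - 313.4430/1174.9040 = 0.7332
W = 0.7332 * 7862.7230 = 5765.0916 kJ
Qc = 7862.7230 - 5765.0916 = 2097.6314 kJ

eta = 73.3218%, W = 5765.0916 kJ, Qc = 2097.6314 kJ


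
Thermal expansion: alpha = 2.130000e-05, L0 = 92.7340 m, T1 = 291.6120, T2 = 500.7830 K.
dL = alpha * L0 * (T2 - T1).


dT = 209.1710 K
dL = 2.130000e-05 * 92.7340 * 209.1710 = 0.413162 m
L_final = 93.147162 m

dL = 0.413162 m


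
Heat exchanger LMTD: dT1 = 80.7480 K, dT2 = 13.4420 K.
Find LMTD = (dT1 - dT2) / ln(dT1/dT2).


dT1/dT2 = 6.0071
ln(dT1/dT2) = 1.7929
LMTD = 67.3060 / 1.7929 = 37.5393 K

37.5393 K


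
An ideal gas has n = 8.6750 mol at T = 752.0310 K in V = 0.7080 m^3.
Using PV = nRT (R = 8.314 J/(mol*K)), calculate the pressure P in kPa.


P = nRT/V = 8.6750 * 8.314 * 752.0310 / 0.7080
= 54239.4462 / 0.7080 = 76609.3873 Pa = 76.6094 kPa

76.6094 kPa


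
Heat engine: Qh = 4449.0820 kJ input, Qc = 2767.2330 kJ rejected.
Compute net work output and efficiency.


W = 4449.0820 - 2767.2330 = 1681.8490 kJ
eta = 1681.8490 / 4449.0820 = 0.3780 = 37.8022%

W = 1681.8490 kJ, eta = 37.8022%


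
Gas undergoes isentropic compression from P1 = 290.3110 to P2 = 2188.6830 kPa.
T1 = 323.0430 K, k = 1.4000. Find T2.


(k-1)/k = 0.2857
(P2/P1)^exp = 1.7810
T2 = 323.0430 * 1.7810 = 575.3379 K

575.3379 K


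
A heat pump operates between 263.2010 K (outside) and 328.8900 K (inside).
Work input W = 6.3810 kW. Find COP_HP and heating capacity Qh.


COP = 328.8900 / 65.6890 = 5.0068
Qh = 5.0068 * 6.3810 = 31.9482 kW

COP = 5.0068, Qh = 31.9482 kW


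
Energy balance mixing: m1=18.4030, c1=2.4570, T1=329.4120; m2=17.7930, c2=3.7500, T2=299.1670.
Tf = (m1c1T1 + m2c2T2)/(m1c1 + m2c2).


num = 34856.2934
den = 111.9399
Tf = 311.3839 K

311.3839 K


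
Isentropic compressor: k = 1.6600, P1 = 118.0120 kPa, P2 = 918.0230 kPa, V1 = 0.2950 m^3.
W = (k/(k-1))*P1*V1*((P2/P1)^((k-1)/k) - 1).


(k-1)/k = 0.3976
(P2/P1)^exp = 2.2606
W = 2.5152 * 118.0120 * 0.2950 * (2.2606 - 1) = 110.3800 kJ

110.3800 kJ


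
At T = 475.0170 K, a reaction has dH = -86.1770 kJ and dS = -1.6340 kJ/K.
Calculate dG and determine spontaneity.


T*dS = 475.0170 * -1.6340 = -776.1778 kJ
dG = -86.1770 + 776.1778 = 690.0008 kJ (non-spontaneous)

dG = 690.0008 kJ, non-spontaneous


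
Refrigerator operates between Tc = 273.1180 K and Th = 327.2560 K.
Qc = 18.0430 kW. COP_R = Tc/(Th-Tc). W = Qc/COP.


COP = 273.1180 / 54.1380 = 5.0448
W = 18.0430 / 5.0448 = 3.5765 kW

COP = 5.0448, W = 3.5765 kW


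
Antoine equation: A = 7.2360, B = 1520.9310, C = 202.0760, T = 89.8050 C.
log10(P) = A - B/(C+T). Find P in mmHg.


C+T = 291.8810
B/(C+T) = 5.2108
log10(P) = 7.2360 - 5.2108 = 2.0252
P = 10^2.0252 = 105.9763 mmHg

105.9763 mmHg


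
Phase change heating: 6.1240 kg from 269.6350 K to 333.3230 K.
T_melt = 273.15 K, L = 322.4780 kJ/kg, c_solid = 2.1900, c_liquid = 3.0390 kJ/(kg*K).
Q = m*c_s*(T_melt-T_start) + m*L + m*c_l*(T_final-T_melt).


Q1 (sensible, solid) = 6.1240 * 2.1900 * 3.5150 = 47.1416 kJ
Q2 (latent) = 6.1240 * 322.4780 = 1974.8553 kJ
Q3 (sensible, liquid) = 6.1240 * 3.0390 * 60.1730 = 1119.8698 kJ
Q_total = 3141.8667 kJ

3141.8667 kJ


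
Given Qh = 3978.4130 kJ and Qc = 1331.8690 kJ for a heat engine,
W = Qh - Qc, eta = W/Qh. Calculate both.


W = 3978.4130 - 1331.8690 = 2646.5440 kJ
eta = 2646.5440 / 3978.4130 = 0.6652 = 66.5226%

W = 2646.5440 kJ, eta = 66.5226%


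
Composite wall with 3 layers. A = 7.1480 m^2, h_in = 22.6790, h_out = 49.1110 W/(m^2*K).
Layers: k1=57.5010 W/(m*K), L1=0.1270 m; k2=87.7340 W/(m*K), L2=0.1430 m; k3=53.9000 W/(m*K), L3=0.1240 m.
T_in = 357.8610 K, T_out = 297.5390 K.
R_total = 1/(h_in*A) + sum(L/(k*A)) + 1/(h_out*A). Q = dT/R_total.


R_conv_in = 1/(22.6790*7.1480) = 0.0062
R_1 = 0.1270/(57.5010*7.1480) = 0.0003
R_2 = 0.1430/(87.7340*7.1480) = 0.0002
R_3 = 0.1240/(53.9000*7.1480) = 0.0003
R_conv_out = 1/(49.1110*7.1480) = 0.0028
R_total = 0.0099 K/W
Q = 60.3220 / 0.0099 = 6107.8359 W

R_total = 0.0099 K/W, Q = 6107.8359 W


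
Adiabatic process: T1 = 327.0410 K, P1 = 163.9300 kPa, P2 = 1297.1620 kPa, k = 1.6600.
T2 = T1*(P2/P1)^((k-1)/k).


(k-1)/k = 0.3976
(P2/P1)^exp = 2.2760
T2 = 327.0410 * 2.2760 = 744.3408 K

744.3408 K


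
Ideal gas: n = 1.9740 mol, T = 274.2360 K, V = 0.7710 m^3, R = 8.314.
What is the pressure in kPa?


P = nRT/V = 1.9740 * 8.314 * 274.2360 / 0.7710
= 4500.7163 / 0.7710 = 5837.5049 Pa = 5.8375 kPa

5.8375 kPa


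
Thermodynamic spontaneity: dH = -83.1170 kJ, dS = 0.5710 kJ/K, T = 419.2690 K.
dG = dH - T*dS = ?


T*dS = 419.2690 * 0.5710 = 239.4026 kJ
dG = -83.1170 - 239.4026 = -322.5196 kJ (spontaneous)

dG = -322.5196 kJ, spontaneous


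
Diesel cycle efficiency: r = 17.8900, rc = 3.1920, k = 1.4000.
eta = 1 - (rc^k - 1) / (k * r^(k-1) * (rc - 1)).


r^(k-1) = 3.1699
rc^k = 5.0779
eta = 0.5808 = 58.0793%

58.0793%


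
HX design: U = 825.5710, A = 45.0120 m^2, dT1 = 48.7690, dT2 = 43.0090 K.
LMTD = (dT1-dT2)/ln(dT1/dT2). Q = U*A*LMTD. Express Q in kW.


LMTD = 45.8287 K
Q = 825.5710 * 45.0120 * 45.8287 = 1703021.5855 W = 1703.0216 kW

1703.0216 kW


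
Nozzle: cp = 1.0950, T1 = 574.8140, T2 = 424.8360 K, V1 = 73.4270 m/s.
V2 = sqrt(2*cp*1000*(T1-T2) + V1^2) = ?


dT = 149.9780 K
2*cp*1000*dT = 328451.8200
V1^2 = 5391.5243
V2 = sqrt(333843.3443) = 577.7918 m/s

577.7918 m/s


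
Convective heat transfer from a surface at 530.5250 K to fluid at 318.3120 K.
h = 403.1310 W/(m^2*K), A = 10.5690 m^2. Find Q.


dT = 212.2130 K
Q = 403.1310 * 10.5690 * 212.2130 = 904174.1336 W

904174.1336 W


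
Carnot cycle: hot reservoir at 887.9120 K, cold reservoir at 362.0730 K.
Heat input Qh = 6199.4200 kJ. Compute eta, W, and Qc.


eta = 1 - 362.0730/887.9120 = 0.5922
W = 0.5922 * 6199.4200 = 3671.4188 kJ
Qc = 6199.4200 - 3671.4188 = 2528.0012 kJ

eta = 59.2220%, W = 3671.4188 kJ, Qc = 2528.0012 kJ


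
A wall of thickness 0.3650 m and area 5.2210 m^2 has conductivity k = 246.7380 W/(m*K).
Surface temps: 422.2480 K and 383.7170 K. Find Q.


dT = 38.5310 K
Q = 246.7380 * 5.2210 * 38.5310 / 0.3650 = 135990.0550 W

135990.0550 W


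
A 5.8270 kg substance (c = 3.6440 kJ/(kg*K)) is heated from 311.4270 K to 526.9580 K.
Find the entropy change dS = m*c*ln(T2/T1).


T2/T1 = 1.6921
ln(T2/T1) = 0.5260
dS = 5.8270 * 3.6440 * 0.5260 = 11.1679 kJ/K

11.1679 kJ/K


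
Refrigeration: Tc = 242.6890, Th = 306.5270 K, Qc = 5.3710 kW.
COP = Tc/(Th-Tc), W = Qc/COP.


COP = 242.6890 / 63.8380 = 3.8016
W = 5.3710 / 3.8016 = 1.4128 kW

COP = 3.8016, W = 1.4128 kW


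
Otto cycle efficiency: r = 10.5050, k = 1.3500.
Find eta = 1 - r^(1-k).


r^(k-1) = 2.2777
eta = 1 - 1/2.2777 = 0.5610 = 56.0953%

56.0953%


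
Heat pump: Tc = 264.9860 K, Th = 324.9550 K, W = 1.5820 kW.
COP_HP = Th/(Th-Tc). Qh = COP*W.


COP = 324.9550 / 59.9690 = 5.4187
Qh = 5.4187 * 1.5820 = 8.5724 kW

COP = 5.4187, Qh = 8.5724 kW


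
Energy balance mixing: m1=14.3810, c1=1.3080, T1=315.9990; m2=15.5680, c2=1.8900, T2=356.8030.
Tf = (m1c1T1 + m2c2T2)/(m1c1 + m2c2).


num = 16442.4514
den = 48.2339
Tf = 340.8902 K

340.8902 K


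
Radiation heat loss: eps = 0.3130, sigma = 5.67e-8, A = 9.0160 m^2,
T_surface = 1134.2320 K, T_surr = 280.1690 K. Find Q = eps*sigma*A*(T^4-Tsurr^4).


T^4 = 1.6550e+12
Tsurr^4 = 6.1614e+09
Q = 0.3130 * 5.67e-8 * 9.0160 * 1.6489e+12 = 263832.9680 W

263832.9680 W


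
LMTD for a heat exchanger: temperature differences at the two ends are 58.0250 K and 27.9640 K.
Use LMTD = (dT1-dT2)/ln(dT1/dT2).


dT1/dT2 = 2.0750
ln(dT1/dT2) = 0.7300
LMTD = 30.0610 / 0.7300 = 41.1819 K

41.1819 K


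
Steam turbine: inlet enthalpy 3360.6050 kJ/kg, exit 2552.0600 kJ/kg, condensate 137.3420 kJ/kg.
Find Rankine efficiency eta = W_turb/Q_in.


W = 808.5450 kJ/kg
Q_in = 3223.2630 kJ/kg
eta = 0.2508 = 25.0847%

eta = 25.0847%


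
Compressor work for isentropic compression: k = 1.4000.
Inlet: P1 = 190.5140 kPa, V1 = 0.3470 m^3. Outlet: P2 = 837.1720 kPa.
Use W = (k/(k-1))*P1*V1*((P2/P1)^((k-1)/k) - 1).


(k-1)/k = 0.2857
(P2/P1)^exp = 1.5264
W = 3.5000 * 190.5140 * 0.3470 * (1.5264 - 1) = 121.8093 kJ

121.8093 kJ


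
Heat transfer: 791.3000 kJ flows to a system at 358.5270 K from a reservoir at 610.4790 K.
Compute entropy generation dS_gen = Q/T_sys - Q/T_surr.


dS_sys = 791.3000/358.5270 = 2.2071 kJ/K
dS_surr = -791.3000/610.4790 = -1.2962 kJ/K
dS_gen = 2.2071 - 1.2962 = 0.9109 kJ/K (irreversible)

dS_gen = 0.9109 kJ/K, irreversible


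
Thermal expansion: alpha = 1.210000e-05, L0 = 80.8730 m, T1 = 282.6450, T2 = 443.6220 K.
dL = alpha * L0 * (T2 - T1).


dT = 160.9770 K
dL = 1.210000e-05 * 80.8730 * 160.9770 = 0.157526 m
L_final = 81.030526 m

dL = 0.157526 m


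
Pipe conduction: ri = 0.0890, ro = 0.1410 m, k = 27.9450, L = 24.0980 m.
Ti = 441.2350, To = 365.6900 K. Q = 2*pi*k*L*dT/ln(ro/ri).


dT = 75.5450 K
ln(ro/ri) = 0.4601
Q = 2*pi*27.9450*24.0980*75.5450 / 0.4601 = 694698.3602 W

694698.3602 W


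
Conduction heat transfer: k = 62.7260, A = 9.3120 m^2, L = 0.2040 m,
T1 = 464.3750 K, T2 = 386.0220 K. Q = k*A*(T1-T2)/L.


dT = 78.3530 K
Q = 62.7260 * 9.3120 * 78.3530 / 0.2040 = 224344.8080 W

224344.8080 W


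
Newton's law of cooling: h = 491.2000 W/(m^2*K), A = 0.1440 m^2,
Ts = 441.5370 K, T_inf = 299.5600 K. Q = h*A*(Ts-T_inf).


dT = 141.9770 K
Q = 491.2000 * 0.1440 * 141.9770 = 10042.4307 W

10042.4307 W


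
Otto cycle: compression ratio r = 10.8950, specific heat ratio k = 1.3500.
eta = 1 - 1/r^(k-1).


r^(k-1) = 2.3069
eta = 1 - 1/2.3069 = 0.5665 = 56.6519%

56.6519%


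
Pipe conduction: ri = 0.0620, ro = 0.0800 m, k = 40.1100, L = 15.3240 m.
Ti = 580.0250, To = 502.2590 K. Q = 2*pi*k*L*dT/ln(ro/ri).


dT = 77.7660 K
ln(ro/ri) = 0.2549
Q = 2*pi*40.1100*15.3240*77.7660 / 0.2549 = 1178250.9656 W

1178250.9656 W


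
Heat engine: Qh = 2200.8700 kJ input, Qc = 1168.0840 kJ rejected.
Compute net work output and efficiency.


W = 2200.8700 - 1168.0840 = 1032.7860 kJ
eta = 1032.7860 / 2200.8700 = 0.4693 = 46.9263%

W = 1032.7860 kJ, eta = 46.9263%


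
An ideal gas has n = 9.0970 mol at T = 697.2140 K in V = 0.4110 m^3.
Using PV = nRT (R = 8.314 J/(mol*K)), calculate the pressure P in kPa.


P = nRT/V = 9.0970 * 8.314 * 697.2140 / 0.4110
= 52732.0086 / 0.4110 = 128301.7240 Pa = 128.3017 kPa

128.3017 kPa


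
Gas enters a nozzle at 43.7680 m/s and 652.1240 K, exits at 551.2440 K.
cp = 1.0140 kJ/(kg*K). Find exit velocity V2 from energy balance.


dT = 100.8800 K
2*cp*1000*dT = 204584.6400
V1^2 = 1915.6378
V2 = sqrt(206500.2778) = 454.4230 m/s

454.4230 m/s


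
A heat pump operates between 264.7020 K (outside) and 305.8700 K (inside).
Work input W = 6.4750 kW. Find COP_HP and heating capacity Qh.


COP = 305.8700 / 41.1680 = 7.4298
Qh = 7.4298 * 6.4750 = 48.1080 kW

COP = 7.4298, Qh = 48.1080 kW


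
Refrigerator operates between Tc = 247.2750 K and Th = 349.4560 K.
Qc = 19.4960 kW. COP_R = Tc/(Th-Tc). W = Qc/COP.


COP = 247.2750 / 102.1810 = 2.4200
W = 19.4960 / 2.4200 = 8.0563 kW

COP = 2.4200, W = 8.0563 kW


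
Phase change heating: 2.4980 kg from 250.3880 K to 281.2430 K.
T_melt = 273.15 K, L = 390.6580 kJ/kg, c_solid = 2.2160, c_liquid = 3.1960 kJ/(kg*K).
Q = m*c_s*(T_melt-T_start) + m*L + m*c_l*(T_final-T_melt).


Q1 (sensible, solid) = 2.4980 * 2.2160 * 22.7620 = 126.0006 kJ
Q2 (latent) = 2.4980 * 390.6580 = 975.8637 kJ
Q3 (sensible, liquid) = 2.4980 * 3.1960 * 8.0930 = 64.6113 kJ
Q_total = 1166.4756 kJ

1166.4756 kJ


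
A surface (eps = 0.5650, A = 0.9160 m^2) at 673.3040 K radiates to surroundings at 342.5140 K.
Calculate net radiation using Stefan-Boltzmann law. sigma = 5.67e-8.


T^4 = 2.0552e+11
Tsurr^4 = 1.3763e+10
Q = 0.5650 * 5.67e-8 * 0.9160 * 1.9175e+11 = 5626.8872 W

5626.8872 W


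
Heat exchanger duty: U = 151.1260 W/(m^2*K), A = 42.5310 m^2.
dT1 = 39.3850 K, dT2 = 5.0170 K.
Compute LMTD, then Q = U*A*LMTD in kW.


LMTD = 16.6790 K
Q = 151.1260 * 42.5310 * 16.6790 = 107205.0578 W = 107.2051 kW

107.2051 kW


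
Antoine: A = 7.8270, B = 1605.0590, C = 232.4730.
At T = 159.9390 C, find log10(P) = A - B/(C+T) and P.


C+T = 392.4120
B/(C+T) = 4.0902
log10(P) = 7.8270 - 4.0902 = 3.7368
P = 10^3.7368 = 5454.5718 mmHg

5454.5718 mmHg


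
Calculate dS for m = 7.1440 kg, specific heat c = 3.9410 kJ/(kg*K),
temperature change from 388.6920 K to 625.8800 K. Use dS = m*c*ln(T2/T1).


T2/T1 = 1.6102
ln(T2/T1) = 0.4764
dS = 7.1440 * 3.9410 * 0.4764 = 13.4120 kJ/K

13.4120 kJ/K


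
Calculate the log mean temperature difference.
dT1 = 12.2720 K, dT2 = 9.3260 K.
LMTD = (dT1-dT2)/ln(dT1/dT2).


dT1/dT2 = 1.3159
ln(dT1/dT2) = 0.2745
LMTD = 2.9460 / 0.2745 = 10.7317 K

10.7317 K


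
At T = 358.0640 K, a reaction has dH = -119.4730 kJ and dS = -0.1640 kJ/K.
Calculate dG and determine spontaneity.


T*dS = 358.0640 * -0.1640 = -58.7225 kJ
dG = -119.4730 + 58.7225 = -60.7505 kJ (spontaneous)

dG = -60.7505 kJ, spontaneous


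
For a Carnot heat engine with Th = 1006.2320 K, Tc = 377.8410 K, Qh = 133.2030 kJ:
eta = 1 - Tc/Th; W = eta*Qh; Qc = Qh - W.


eta = 1 - 377.8410/1006.2320 = 0.6245
W = 0.6245 * 133.2030 = 83.1852 kJ
Qc = 133.2030 - 83.1852 = 50.0178 kJ

eta = 62.4499%, W = 83.1852 kJ, Qc = 50.0178 kJ


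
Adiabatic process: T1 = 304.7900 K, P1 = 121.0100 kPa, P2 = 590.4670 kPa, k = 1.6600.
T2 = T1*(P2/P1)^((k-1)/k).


(k-1)/k = 0.3976
(P2/P1)^exp = 1.8780
T2 = 304.7900 * 1.8780 = 572.3896 K

572.3896 K


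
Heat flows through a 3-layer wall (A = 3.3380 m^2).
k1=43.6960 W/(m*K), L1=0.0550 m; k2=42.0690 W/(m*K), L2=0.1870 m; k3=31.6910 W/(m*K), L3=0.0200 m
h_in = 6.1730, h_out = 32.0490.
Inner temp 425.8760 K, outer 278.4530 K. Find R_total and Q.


R_conv_in = 1/(6.1730*3.3380) = 0.0485
R_1 = 0.0550/(43.6960*3.3380) = 0.0004
R_2 = 0.1870/(42.0690*3.3380) = 0.0013
R_3 = 0.0200/(31.6910*3.3380) = 0.0002
R_conv_out = 1/(32.0490*3.3380) = 0.0093
R_total = 0.0598 K/W
Q = 147.4230 / 0.0598 = 2466.2501 W

R_total = 0.0598 K/W, Q = 2466.2501 W


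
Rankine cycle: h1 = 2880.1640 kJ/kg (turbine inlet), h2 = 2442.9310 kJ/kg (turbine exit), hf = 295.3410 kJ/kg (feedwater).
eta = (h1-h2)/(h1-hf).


W = 437.2330 kJ/kg
Q_in = 2584.8230 kJ/kg
eta = 0.1692 = 16.9154%

eta = 16.9154%


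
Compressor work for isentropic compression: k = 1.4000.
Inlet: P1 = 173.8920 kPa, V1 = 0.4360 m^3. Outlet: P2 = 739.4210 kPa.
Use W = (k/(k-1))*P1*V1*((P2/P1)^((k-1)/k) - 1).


(k-1)/k = 0.2857
(P2/P1)^exp = 1.5122
W = 3.5000 * 173.8920 * 0.4360 * (1.5122 - 1) = 135.9117 kJ

135.9117 kJ


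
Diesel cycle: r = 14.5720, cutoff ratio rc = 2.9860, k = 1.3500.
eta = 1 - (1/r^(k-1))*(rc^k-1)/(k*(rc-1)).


r^(k-1) = 2.5541
rc^k = 4.3790
eta = 0.5066 = 50.6555%

50.6555%


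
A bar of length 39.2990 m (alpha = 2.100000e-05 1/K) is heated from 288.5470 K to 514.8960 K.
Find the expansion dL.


dT = 226.3490 K
dL = 2.100000e-05 * 39.2990 * 226.3490 = 0.186801 m
L_final = 39.485801 m

dL = 0.186801 m


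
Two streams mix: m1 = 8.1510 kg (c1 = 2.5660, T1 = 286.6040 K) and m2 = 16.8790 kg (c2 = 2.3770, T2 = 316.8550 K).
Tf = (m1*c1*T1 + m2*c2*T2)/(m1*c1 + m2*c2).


num = 18707.1170
den = 61.0368
Tf = 306.4889 K

306.4889 K


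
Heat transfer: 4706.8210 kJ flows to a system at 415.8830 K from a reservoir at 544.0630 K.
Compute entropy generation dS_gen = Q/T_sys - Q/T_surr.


dS_sys = 4706.8210/415.8830 = 11.3177 kJ/K
dS_surr = -4706.8210/544.0630 = -8.6512 kJ/K
dS_gen = 11.3177 - 8.6512 = 2.6664 kJ/K (irreversible)

dS_gen = 2.6664 kJ/K, irreversible


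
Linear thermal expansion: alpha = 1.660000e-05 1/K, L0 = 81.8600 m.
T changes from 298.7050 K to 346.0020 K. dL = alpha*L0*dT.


dT = 47.2970 K
dL = 1.660000e-05 * 81.8600 * 47.2970 = 0.064271 m
L_final = 81.924271 m

dL = 0.064271 m


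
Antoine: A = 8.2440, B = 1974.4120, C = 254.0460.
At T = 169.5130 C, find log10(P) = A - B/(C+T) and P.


C+T = 423.5590
B/(C+T) = 4.6615
log10(P) = 8.2440 - 4.6615 = 3.5825
P = 10^3.5825 = 3824.0146 mmHg

3824.0146 mmHg


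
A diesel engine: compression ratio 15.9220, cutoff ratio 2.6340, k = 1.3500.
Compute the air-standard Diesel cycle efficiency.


r^(k-1) = 2.6345
rc^k = 3.6968
eta = 0.5359 = 53.5943%

53.5943%


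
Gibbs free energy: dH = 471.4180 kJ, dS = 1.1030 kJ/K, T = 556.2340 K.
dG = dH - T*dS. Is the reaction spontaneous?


T*dS = 556.2340 * 1.1030 = 613.5261 kJ
dG = 471.4180 - 613.5261 = -142.1081 kJ (spontaneous)

dG = -142.1081 kJ, spontaneous


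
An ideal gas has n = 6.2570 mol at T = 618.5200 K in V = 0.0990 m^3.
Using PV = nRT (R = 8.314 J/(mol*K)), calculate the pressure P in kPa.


P = nRT/V = 6.2570 * 8.314 * 618.5200 / 0.0990
= 32175.8421 / 0.0990 = 325008.5063 Pa = 325.0085 kPa

325.0085 kPa


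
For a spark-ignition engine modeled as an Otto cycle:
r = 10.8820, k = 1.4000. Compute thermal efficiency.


r^(k-1) = 2.5983
eta = 1 - 1/2.5983 = 0.6151 = 61.5128%

61.5128%
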